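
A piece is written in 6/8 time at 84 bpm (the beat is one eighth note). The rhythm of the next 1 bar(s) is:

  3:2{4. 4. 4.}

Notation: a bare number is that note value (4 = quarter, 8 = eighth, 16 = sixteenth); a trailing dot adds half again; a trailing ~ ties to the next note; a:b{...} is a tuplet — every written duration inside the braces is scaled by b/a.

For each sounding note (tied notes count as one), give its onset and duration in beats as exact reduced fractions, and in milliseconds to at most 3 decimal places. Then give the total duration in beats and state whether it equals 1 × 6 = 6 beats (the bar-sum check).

1) 0.0ms=0b +1428.571ms=2b
2) 1428.571ms=2b +1428.571ms=2b
3) 2857.143ms=4b +1428.571ms=2b
Σ=6b of 6 (84bpm 6/8) — PASS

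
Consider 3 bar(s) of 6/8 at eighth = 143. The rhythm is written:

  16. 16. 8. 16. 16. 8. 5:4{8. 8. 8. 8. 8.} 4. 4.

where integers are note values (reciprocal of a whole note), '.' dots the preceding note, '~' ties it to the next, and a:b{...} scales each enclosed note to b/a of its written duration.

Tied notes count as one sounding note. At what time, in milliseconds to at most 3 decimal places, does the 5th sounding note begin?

note 5 onset = 15/4b = 1573.427ms

1. 0.0ms @ 0 + 314.685ms (3/4)
2. 314.685ms @ 3/4 + 314.685ms (3/4)
3. 629.371ms @ 3/2 + 629.371ms (3/2)
4. 1258.741ms @ 3 + 314.685ms (3/4)
5. 1573.427ms @ 15/4 + 314.685ms (3/4)
6. 1888.112ms @ 9/2 + 629.371ms (3/2)
7. 2517.483ms @ 6 + 503.497ms (6/5)
8. 3020.979ms @ 36/5 + 503.497ms (6/5)
9. 3524.476ms @ 42/5 + 503.497ms (6/5)
10. 4027.972ms @ 48/5 + 503.497ms (6/5)
11. 4531.469ms @ 54/5 + 503.497ms (6/5)
12. 5034.965ms @ 12 + 1258.741ms (3)
13. 6293.706ms @ 15 + 1258.741ms (3)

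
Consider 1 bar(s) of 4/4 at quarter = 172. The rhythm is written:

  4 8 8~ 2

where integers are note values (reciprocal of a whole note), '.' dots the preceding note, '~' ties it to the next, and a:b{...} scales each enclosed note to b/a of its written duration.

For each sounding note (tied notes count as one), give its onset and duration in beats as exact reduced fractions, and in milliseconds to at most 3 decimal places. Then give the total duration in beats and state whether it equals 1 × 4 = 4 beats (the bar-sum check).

1) 0.0ms=0b +348.837ms=1b
2) 348.837ms=1b +174.419ms=1/2b
3) 523.256ms=3/2b +872.093ms=5/2b
Σ=4b of 4 (172bpm 4/4) — PASS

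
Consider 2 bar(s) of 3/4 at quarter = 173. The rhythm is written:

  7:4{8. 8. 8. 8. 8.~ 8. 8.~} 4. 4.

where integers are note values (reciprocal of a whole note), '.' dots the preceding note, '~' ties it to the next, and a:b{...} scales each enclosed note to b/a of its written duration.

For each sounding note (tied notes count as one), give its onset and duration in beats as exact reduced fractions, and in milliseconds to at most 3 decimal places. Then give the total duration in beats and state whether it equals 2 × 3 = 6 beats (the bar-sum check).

1) 0.0ms=0b +148.637ms=3/7b
2) 148.637ms=3/7b +148.637ms=3/7b
3) 297.275ms=6/7b +148.637ms=3/7b
4) 445.912ms=9/7b +148.637ms=3/7b
5) 594.55ms=12/7b +297.275ms=6/7b
6) 891.825ms=18/7b +668.869ms=27/14b
7) 1560.694ms=9/2b +520.231ms=3/2b
Σ=6b of 6 (173bpm 3/4) — PASS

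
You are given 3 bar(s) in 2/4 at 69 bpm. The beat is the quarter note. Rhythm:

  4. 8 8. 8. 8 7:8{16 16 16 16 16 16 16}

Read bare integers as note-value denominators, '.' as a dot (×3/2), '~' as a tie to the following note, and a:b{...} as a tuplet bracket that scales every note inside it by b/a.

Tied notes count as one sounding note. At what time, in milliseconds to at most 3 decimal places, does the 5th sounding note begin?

note 5 onset = 7/2b = 3043.478ms

1. 0.0ms @ 0 + 1304.348ms (3/2)
2. 1304.348ms @ 3/2 + 434.783ms (1/2)
3. 1739.13ms @ 2 + 652.174ms (3/4)
4. 2391.304ms @ 11/4 + 652.174ms (3/4)
5. 3043.478ms @ 7/2 + 434.783ms (1/2)
6. 3478.261ms @ 4 + 248.447ms (2/7)
7. 3726.708ms @ 30/7 + 248.447ms (2/7)
8. 3975.155ms @ 32/7 + 248.447ms (2/7)
9. 4223.602ms @ 34/7 + 248.447ms (2/7)
10. 4472.05ms @ 36/7 + 248.447ms (2/7)
11. 4720.497ms @ 38/7 + 248.447ms (2/7)
12. 4968.944ms @ 40/7 + 248.447ms (2/7)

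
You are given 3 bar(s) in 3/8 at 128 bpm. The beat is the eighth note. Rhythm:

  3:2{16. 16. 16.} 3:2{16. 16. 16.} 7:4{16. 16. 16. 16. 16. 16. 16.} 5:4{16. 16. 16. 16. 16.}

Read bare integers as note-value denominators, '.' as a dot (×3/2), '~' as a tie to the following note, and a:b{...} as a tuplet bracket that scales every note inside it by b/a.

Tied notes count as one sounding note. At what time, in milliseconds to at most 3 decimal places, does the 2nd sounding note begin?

note 2 onset = 1/2b = 234.375ms

1. 0.0ms @ 0 + 234.375ms (1/2)
2. 234.375ms @ 1/2 + 234.375ms (1/2)
3. 468.75ms @ 1 + 234.375ms (1/2)
4. 703.125ms @ 3/2 + 234.375ms (1/2)
5. 937.5ms @ 2 + 234.375ms (1/2)
6. 1171.875ms @ 5/2 + 234.375ms (1/2)
7. 1406.25ms @ 3 + 200.893ms (3/7)
8. 1607.143ms @ 24/7 + 200.893ms (3/7)
9. 1808.036ms @ 27/7 + 200.893ms (3/7)
10. 2008.929ms @ 30/7 + 200.893ms (3/7)
11. 2209.821ms @ 33/7 + 200.893ms (3/7)
12. 2410.714ms @ 36/7 + 200.893ms (3/7)
13. 2611.607ms @ 39/7 + 200.893ms (3/7)
14. 2812.5ms @ 6 + 281.25ms (3/5)
15. 3093.75ms @ 33/5 + 281.25ms (3/5)
16. 3375.0ms @ 36/5 + 281.25ms (3/5)
17. 3656.25ms @ 39/5 + 281.25ms (3/5)
18. 3937.5ms @ 42/5 + 281.25ms (3/5)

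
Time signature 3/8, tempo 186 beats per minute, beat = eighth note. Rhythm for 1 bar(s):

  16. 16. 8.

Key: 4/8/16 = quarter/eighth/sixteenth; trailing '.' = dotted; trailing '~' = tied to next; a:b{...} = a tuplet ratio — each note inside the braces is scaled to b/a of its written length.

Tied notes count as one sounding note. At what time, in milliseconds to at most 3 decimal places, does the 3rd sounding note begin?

1. 0.0ms @ 0 + 241.935ms (3/4)
2. 241.935ms @ 3/4 + 241.935ms (3/4)
3. 483.871ms @ 3/2 + 483.871ms (3/2)

note 3 onset = 3/2b = 483.871ms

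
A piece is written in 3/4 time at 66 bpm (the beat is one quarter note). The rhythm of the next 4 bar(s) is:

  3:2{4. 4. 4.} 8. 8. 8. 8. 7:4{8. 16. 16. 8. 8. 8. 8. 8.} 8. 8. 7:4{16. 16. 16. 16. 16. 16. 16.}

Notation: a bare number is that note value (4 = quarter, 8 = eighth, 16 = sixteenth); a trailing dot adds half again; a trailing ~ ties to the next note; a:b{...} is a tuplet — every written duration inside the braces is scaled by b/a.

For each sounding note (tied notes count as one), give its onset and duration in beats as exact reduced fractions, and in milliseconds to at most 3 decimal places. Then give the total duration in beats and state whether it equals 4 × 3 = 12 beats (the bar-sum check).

1) 0.0ms=0b +909.091ms=1b
2) 909.091ms=1b +909.091ms=1b
3) 1818.182ms=2b +909.091ms=1b
4) 2727.273ms=3b +681.818ms=3/4b
5) 3409.091ms=15/4b +681.818ms=3/4b
6) 4090.909ms=9/2b +681.818ms=3/4b
7) 4772.727ms=21/4b +681.818ms=3/4b
8) 5454.545ms=6b +389.61ms=3/7b
9) 5844.156ms=45/7b +194.805ms=3/14b
10) 6038.961ms=93/14b +194.805ms=3/14b
11) 6233.766ms=48/7b +389.61ms=3/7b
12) 6623.377ms=51/7b +389.61ms=3/7b
13) 7012.987ms=54/7b +389.61ms=3/7b
14) 7402.597ms=57/7b +389.61ms=3/7b
15) 7792.208ms=60/7b +389.61ms=3/7b
16) 8181.818ms=9b +681.818ms=3/4b
17) 8863.636ms=39/4b +681.818ms=3/4b
18) 9545.455ms=21/2b +194.805ms=3/14b
19) 9740.26ms=75/7b +194.805ms=3/14b
20) 9935.065ms=153/14b +194.805ms=3/14b
21) 10129.87ms=78/7b +194.805ms=3/14b
22) 10324.675ms=159/14b +194.805ms=3/14b
23) 10519.481ms=81/7b +194.805ms=3/14b
24) 10714.286ms=165/14b +194.805ms=3/14b
Σ=12b of 12 (66bpm 3/4) — PASS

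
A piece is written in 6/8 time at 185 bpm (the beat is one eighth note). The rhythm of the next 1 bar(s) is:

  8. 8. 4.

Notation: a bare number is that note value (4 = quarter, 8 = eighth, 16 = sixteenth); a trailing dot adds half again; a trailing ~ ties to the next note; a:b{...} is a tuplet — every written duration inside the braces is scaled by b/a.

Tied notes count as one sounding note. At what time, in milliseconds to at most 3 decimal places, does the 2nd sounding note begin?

1. 0.0ms @ 0 + 486.486ms (3/2)
2. 486.486ms @ 3/2 + 486.486ms (3/2)
3. 972.973ms @ 3 + 972.973ms (3)

note 2 onset = 3/2b = 486.486ms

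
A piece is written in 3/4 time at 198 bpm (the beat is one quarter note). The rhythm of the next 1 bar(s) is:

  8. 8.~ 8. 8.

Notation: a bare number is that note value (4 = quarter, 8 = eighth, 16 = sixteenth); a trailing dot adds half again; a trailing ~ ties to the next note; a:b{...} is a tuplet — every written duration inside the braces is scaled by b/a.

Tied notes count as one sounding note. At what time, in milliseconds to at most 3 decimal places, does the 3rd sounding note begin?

1. 0.0ms @ 0 + 227.273ms (3/4)
2. 227.273ms @ 3/4 + 454.545ms (3/2)
3. 681.818ms @ 9/4 + 227.273ms (3/4)

note 3 onset = 9/4b = 681.818ms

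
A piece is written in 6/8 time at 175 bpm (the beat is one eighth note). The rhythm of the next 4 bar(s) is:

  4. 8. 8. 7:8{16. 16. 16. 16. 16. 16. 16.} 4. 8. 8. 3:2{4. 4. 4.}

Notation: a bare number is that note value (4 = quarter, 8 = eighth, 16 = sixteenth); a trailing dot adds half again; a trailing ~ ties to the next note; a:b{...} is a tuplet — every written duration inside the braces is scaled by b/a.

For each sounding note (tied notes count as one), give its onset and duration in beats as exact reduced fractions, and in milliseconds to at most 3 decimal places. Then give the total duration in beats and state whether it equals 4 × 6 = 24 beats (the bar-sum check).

1) 0.0ms=0b +1028.571ms=3b
2) 1028.571ms=3b +514.286ms=3/2b
3) 1542.857ms=9/2b +514.286ms=3/2b
4) 2057.143ms=6b +293.878ms=6/7b
5) 2351.02ms=48/7b +293.878ms=6/7b
6) 2644.898ms=54/7b +293.878ms=6/7b
7) 2938.776ms=60/7b +293.878ms=6/7b
8) 3232.653ms=66/7b +293.878ms=6/7b
9) 3526.531ms=72/7b +293.878ms=6/7b
10) 3820.408ms=78/7b +293.878ms=6/7b
11) 4114.286ms=12b +1028.571ms=3b
12) 5142.857ms=15b +514.286ms=3/2b
13) 5657.143ms=33/2b +514.286ms=3/2b
14) 6171.429ms=18b +685.714ms=2b
15) 6857.143ms=20b +685.714ms=2b
16) 7542.857ms=22b +685.714ms=2b
Σ=24b of 24 (175bpm 6/8) — PASS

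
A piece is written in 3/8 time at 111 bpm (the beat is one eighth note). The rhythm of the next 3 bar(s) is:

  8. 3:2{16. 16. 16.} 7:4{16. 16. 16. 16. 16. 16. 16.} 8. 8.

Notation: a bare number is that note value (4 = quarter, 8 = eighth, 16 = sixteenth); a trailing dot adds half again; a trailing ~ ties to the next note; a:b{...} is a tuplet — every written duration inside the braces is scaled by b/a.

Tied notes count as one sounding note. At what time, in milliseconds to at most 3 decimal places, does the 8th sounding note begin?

1. 0.0ms @ 0 + 810.811ms (3/2)
2. 810.811ms @ 3/2 + 270.27ms (1/2)
3. 1081.081ms @ 2 + 270.27ms (1/2)
4. 1351.351ms @ 5/2 + 270.27ms (1/2)
5. 1621.622ms @ 3 + 231.66ms (3/7)
6. 1853.282ms @ 24/7 + 231.66ms (3/7)
7. 2084.942ms @ 27/7 + 231.66ms (3/7)
8. 2316.602ms @ 30/7 + 231.66ms (3/7)
9. 2548.263ms @ 33/7 + 231.66ms (3/7)
10. 2779.923ms @ 36/7 + 231.66ms (3/7)
11. 3011.583ms @ 39/7 + 231.66ms (3/7)
12. 3243.243ms @ 6 + 810.811ms (3/2)
13. 4054.054ms @ 15/2 + 810.811ms (3/2)

note 8 onset = 30/7b = 2316.602ms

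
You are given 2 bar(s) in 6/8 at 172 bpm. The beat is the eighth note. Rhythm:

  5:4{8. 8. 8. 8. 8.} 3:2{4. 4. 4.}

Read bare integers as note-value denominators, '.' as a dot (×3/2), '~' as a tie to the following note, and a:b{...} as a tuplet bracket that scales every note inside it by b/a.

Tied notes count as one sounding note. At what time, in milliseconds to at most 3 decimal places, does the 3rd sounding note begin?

1. 0.0ms @ 0 + 418.605ms (6/5)
2. 418.605ms @ 6/5 + 418.605ms (6/5)
3. 837.209ms @ 12/5 + 418.605ms (6/5)
4. 1255.814ms @ 18/5 + 418.605ms (6/5)
5. 1674.419ms @ 24/5 + 418.605ms (6/5)
6. 2093.023ms @ 6 + 697.674ms (2)
7. 2790.698ms @ 8 + 697.674ms (2)
8. 3488.372ms @ 10 + 697.674ms (2)

note 3 onset = 12/5b = 837.209ms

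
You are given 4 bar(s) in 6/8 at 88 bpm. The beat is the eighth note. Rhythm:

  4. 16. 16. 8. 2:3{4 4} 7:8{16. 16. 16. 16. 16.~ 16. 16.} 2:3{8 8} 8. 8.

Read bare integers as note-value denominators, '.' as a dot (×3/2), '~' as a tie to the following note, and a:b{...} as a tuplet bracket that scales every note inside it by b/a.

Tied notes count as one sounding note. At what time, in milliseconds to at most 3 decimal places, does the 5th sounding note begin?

1. 0.0ms @ 0 + 2045.455ms (3)
2. 2045.455ms @ 3 + 511.364ms (3/4)
3. 2556.818ms @ 15/4 + 511.364ms (3/4)
4. 3068.182ms @ 9/2 + 1022.727ms (3/2)
5. 4090.909ms @ 6 + 2045.455ms (3)
6. 6136.364ms @ 9 + 2045.455ms (3)
7. 8181.818ms @ 12 + 584.416ms (6/7)
8. 8766.234ms @ 90/7 + 584.416ms (6/7)
9. 9350.649ms @ 96/7 + 584.416ms (6/7)
10. 9935.065ms @ 102/7 + 584.416ms (6/7)
11. 10519.481ms @ 108/7 + 1168.831ms (12/7)
12. 11688.312ms @ 120/7 + 584.416ms (6/7)
13. 12272.727ms @ 18 + 1022.727ms (3/2)
14. 13295.455ms @ 39/2 + 1022.727ms (3/2)
15. 14318.182ms @ 21 + 1022.727ms (3/2)
16. 15340.909ms @ 45/2 + 1022.727ms (3/2)

note 5 onset = 6b = 4090.909ms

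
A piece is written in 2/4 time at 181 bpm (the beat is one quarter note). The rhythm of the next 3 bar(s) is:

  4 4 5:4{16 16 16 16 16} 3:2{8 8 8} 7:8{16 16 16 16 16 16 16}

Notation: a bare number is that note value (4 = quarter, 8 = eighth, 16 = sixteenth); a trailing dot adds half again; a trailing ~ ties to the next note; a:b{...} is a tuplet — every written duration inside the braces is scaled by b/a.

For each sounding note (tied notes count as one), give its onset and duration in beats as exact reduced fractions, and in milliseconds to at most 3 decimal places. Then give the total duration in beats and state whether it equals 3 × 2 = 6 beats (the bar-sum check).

1) 0.0ms=0b +331.492ms=1b
2) 331.492ms=1b +331.492ms=1b
3) 662.983ms=2b +66.298ms=1/5b
4) 729.282ms=11/5b +66.298ms=1/5b
5) 795.58ms=12/5b +66.298ms=1/5b
6) 861.878ms=13/5b +66.298ms=1/5b
7) 928.177ms=14/5b +66.298ms=1/5b
8) 994.475ms=3b +110.497ms=1/3b
9) 1104.972ms=10/3b +110.497ms=1/3b
10) 1215.47ms=11/3b +110.497ms=1/3b
11) 1325.967ms=4b +94.712ms=2/7b
12) 1420.679ms=30/7b +94.712ms=2/7b
13) 1515.391ms=32/7b +94.712ms=2/7b
14) 1610.103ms=34/7b +94.712ms=2/7b
15) 1704.815ms=36/7b +94.712ms=2/7b
16) 1799.526ms=38/7b +94.712ms=2/7b
17) 1894.238ms=40/7b +94.712ms=2/7b
Σ=6b of 6 (181bpm 2/4) — PASS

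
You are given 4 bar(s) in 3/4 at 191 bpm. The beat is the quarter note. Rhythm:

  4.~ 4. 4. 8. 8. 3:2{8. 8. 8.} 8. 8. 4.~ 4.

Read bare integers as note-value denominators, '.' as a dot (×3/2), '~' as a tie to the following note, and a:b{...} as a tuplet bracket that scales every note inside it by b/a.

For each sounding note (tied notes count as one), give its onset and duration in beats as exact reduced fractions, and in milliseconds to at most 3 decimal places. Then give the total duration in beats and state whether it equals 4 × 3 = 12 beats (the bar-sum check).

1) 0.0ms=0b +942.408ms=3b
2) 942.408ms=3b +471.204ms=3/2b
3) 1413.613ms=9/2b +235.602ms=3/4b
4) 1649.215ms=21/4b +235.602ms=3/4b
5) 1884.817ms=6b +157.068ms=1/2b
6) 2041.885ms=13/2b +157.068ms=1/2b
7) 2198.953ms=7b +157.068ms=1/2b
8) 2356.021ms=15/2b +235.602ms=3/4b
9) 2591.623ms=33/4b +235.602ms=3/4b
10) 2827.225ms=9b +942.408ms=3b
Σ=12b of 12 (191bpm 3/4) — PASS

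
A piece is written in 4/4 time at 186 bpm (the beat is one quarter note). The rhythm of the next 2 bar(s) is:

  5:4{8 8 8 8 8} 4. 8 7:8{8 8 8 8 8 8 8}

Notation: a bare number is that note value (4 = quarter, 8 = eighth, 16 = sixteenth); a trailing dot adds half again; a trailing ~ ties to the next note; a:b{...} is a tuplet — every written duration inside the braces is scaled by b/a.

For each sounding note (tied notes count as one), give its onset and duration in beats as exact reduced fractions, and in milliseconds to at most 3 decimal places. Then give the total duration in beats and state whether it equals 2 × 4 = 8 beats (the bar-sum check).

1) 0.0ms=0b +129.032ms=2/5b
2) 129.032ms=2/5b +129.032ms=2/5b
3) 258.065ms=4/5b +129.032ms=2/5b
4) 387.097ms=6/5b +129.032ms=2/5b
5) 516.129ms=8/5b +129.032ms=2/5b
6) 645.161ms=2b +483.871ms=3/2b
7) 1129.032ms=7/2b +161.29ms=1/2b
8) 1290.323ms=4b +184.332ms=4/7b
9) 1474.654ms=32/7b +184.332ms=4/7b
10) 1658.986ms=36/7b +184.332ms=4/7b
11) 1843.318ms=40/7b +184.332ms=4/7b
12) 2027.65ms=44/7b +184.332ms=4/7b
13) 2211.982ms=48/7b +184.332ms=4/7b
14) 2396.313ms=52/7b +184.332ms=4/7b
Σ=8b of 8 (186bpm 4/4) — PASS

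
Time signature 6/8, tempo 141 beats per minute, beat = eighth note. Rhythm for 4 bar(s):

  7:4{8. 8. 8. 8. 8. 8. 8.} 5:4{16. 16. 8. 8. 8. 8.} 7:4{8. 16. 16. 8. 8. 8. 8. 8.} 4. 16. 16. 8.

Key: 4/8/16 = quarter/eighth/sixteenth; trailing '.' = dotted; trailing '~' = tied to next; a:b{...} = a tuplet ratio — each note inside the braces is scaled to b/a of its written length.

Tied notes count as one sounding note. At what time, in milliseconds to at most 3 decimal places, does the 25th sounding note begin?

1. 0.0ms @ 0 + 364.742ms (6/7)
2. 364.742ms @ 6/7 + 364.742ms (6/7)
3. 729.483ms @ 12/7 + 364.742ms (6/7)
4. 1094.225ms @ 18/7 + 364.742ms (6/7)
5. 1458.967ms @ 24/7 + 364.742ms (6/7)
6. 1823.708ms @ 30/7 + 364.742ms (6/7)
7. 2188.45ms @ 36/7 + 364.742ms (6/7)
8. 2553.191ms @ 6 + 255.319ms (3/5)
9. 2808.511ms @ 33/5 + 255.319ms (3/5)
10. 3063.83ms @ 36/5 + 510.638ms (6/5)
11. 3574.468ms @ 42/5 + 510.638ms (6/5)
12. 4085.106ms @ 48/5 + 510.638ms (6/5)
13. 4595.745ms @ 54/5 + 510.638ms (6/5)
14. 5106.383ms @ 12 + 364.742ms (6/7)
15. 5471.125ms @ 90/7 + 182.371ms (3/7)
16. 5653.495ms @ 93/7 + 182.371ms (3/7)
17. 5835.866ms @ 96/7 + 364.742ms (6/7)
18. 6200.608ms @ 102/7 + 364.742ms (6/7)
19. 6565.35ms @ 108/7 + 364.742ms (6/7)
20. 6930.091ms @ 114/7 + 364.742ms (6/7)
21. 7294.833ms @ 120/7 + 364.742ms (6/7)
22. 7659.574ms @ 18 + 1276.596ms (3)
23. 8936.17ms @ 21 + 319.149ms (3/4)
24. 9255.319ms @ 87/4 + 319.149ms (3/4)
25. 9574.468ms @ 45/2 + 638.298ms (3/2)

note 25 onset = 45/2b = 9574.468ms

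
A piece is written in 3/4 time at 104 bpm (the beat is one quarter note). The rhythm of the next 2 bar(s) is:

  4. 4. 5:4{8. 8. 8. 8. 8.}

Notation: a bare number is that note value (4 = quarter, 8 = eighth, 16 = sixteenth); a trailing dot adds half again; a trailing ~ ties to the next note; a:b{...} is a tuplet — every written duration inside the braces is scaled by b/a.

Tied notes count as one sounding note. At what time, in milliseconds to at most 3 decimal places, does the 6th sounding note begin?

1. 0.0ms @ 0 + 865.385ms (3/2)
2. 865.385ms @ 3/2 + 865.385ms (3/2)
3. 1730.769ms @ 3 + 346.154ms (3/5)
4. 2076.923ms @ 18/5 + 346.154ms (3/5)
5. 2423.077ms @ 21/5 + 346.154ms (3/5)
6. 2769.231ms @ 24/5 + 346.154ms (3/5)
7. 3115.385ms @ 27/5 + 346.154ms (3/5)

note 6 onset = 24/5b = 2769.231ms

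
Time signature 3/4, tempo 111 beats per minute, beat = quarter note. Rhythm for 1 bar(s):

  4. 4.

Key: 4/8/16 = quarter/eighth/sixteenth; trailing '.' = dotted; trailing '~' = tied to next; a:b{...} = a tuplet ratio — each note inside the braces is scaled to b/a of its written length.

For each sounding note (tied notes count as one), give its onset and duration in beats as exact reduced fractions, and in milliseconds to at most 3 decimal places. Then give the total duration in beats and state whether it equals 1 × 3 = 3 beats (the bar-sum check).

1) 0.0ms=0b +810.811ms=3/2b
2) 810.811ms=3/2b +810.811ms=3/2b
Σ=3b of 3 (111bpm 3/4) — PASS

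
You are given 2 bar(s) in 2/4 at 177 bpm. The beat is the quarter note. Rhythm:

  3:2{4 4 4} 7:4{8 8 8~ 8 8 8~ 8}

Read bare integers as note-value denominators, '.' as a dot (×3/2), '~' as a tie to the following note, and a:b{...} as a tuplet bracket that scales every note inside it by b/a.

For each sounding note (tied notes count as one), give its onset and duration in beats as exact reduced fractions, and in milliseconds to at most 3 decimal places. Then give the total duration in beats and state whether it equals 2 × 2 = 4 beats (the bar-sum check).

1) 0.0ms=0b +225.989ms=2/3b
2) 225.989ms=2/3b +225.989ms=2/3b
3) 451.977ms=4/3b +225.989ms=2/3b
4) 677.966ms=2b +96.852ms=2/7b
5) 774.818ms=16/7b +96.852ms=2/7b
6) 871.671ms=18/7b +193.705ms=4/7b
7) 1065.375ms=22/7b +96.852ms=2/7b
8) 1162.228ms=24/7b +193.705ms=4/7b
Σ=4b of 4 (177bpm 2/4) — PASS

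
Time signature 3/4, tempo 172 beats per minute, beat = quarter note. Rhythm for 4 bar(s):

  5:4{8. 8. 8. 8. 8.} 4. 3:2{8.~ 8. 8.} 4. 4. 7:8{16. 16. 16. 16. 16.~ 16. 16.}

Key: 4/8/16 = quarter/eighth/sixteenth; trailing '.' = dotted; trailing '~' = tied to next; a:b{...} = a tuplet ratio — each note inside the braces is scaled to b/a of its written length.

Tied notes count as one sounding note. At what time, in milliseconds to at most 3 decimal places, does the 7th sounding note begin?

note 7 onset = 9/2b = 1569.767ms

1. 0.0ms @ 0 + 209.302ms (3/5)
2. 209.302ms @ 3/5 + 209.302ms (3/5)
3. 418.605ms @ 6/5 + 209.302ms (3/5)
4. 627.907ms @ 9/5 + 209.302ms (3/5)
5. 837.209ms @ 12/5 + 209.302ms (3/5)
6. 1046.512ms @ 3 + 523.256ms (3/2)
7. 1569.767ms @ 9/2 + 348.837ms (1)
8. 1918.605ms @ 11/2 + 174.419ms (1/2)
9. 2093.023ms @ 6 + 523.256ms (3/2)
10. 2616.279ms @ 15/2 + 523.256ms (3/2)
11. 3139.535ms @ 9 + 149.502ms (3/7)
12. 3289.037ms @ 66/7 + 149.502ms (3/7)
13. 3438.538ms @ 69/7 + 149.502ms (3/7)
14. 3588.04ms @ 72/7 + 149.502ms (3/7)
15. 3737.542ms @ 75/7 + 299.003ms (6/7)
16. 4036.545ms @ 81/7 + 149.502ms (3/7)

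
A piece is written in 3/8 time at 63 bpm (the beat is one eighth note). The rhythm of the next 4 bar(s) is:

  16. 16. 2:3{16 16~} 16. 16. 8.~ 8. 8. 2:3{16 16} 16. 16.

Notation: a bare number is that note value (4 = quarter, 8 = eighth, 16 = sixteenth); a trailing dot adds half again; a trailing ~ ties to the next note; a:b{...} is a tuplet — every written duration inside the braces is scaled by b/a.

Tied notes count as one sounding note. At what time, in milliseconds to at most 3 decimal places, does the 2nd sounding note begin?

1. 0.0ms @ 0 + 714.286ms (3/4)
2. 714.286ms @ 3/4 + 714.286ms (3/4)
3. 1428.571ms @ 3/2 + 714.286ms (3/4)
4. 2142.857ms @ 9/4 + 1428.571ms (3/2)
5. 3571.429ms @ 15/4 + 714.286ms (3/4)
6. 4285.714ms @ 9/2 + 2857.143ms (3)
7. 7142.857ms @ 15/2 + 1428.571ms (3/2)
8. 8571.429ms @ 9 + 714.286ms (3/4)
9. 9285.714ms @ 39/4 + 714.286ms (3/4)
10. 10000.0ms @ 21/2 + 714.286ms (3/4)
11. 10714.286ms @ 45/4 + 714.286ms (3/4)

note 2 onset = 3/4b = 714.286ms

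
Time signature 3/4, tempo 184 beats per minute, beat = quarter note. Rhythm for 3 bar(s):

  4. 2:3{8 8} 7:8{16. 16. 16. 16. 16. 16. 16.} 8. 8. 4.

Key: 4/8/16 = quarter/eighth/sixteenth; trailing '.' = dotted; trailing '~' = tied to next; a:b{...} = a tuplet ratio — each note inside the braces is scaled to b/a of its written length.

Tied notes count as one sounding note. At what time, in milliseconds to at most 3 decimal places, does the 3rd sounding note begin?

1. 0.0ms @ 0 + 489.13ms (3/2)
2. 489.13ms @ 3/2 + 244.565ms (3/4)
3. 733.696ms @ 9/4 + 244.565ms (3/4)
4. 978.261ms @ 3 + 139.752ms (3/7)
5. 1118.012ms @ 24/7 + 139.752ms (3/7)
6. 1257.764ms @ 27/7 + 139.752ms (3/7)
7. 1397.516ms @ 30/7 + 139.752ms (3/7)
8. 1537.267ms @ 33/7 + 139.752ms (3/7)
9. 1677.019ms @ 36/7 + 139.752ms (3/7)
10. 1816.77ms @ 39/7 + 139.752ms (3/7)
11. 1956.522ms @ 6 + 244.565ms (3/4)
12. 2201.087ms @ 27/4 + 244.565ms (3/4)
13. 2445.652ms @ 15/2 + 489.13ms (3/2)

note 3 onset = 9/4b = 733.696ms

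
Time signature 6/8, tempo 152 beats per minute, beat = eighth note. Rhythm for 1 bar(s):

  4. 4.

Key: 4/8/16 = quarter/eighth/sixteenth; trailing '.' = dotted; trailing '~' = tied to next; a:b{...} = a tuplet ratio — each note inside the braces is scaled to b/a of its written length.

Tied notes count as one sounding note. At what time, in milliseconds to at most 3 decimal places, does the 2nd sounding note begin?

1. 0.0ms @ 0 + 1184.211ms (3)
2. 1184.211ms @ 3 + 1184.211ms (3)

note 2 onset = 3b = 1184.211ms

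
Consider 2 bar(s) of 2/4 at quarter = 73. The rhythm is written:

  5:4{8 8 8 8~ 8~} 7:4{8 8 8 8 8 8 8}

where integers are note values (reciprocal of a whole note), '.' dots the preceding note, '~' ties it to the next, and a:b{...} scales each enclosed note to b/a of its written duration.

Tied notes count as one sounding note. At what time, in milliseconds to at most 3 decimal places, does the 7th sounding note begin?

note 7 onset = 20/7b = 2348.337ms

1. 0.0ms @ 0 + 328.767ms (2/5)
2. 328.767ms @ 2/5 + 328.767ms (2/5)
3. 657.534ms @ 4/5 + 328.767ms (2/5)
4. 986.301ms @ 6/5 + 892.368ms (38/35)
5. 1878.669ms @ 16/7 + 234.834ms (2/7)
6. 2113.503ms @ 18/7 + 234.834ms (2/7)
7. 2348.337ms @ 20/7 + 234.834ms (2/7)
8. 2583.17ms @ 22/7 + 234.834ms (2/7)
9. 2818.004ms @ 24/7 + 234.834ms (2/7)
10. 3052.838ms @ 26/7 + 234.834ms (2/7)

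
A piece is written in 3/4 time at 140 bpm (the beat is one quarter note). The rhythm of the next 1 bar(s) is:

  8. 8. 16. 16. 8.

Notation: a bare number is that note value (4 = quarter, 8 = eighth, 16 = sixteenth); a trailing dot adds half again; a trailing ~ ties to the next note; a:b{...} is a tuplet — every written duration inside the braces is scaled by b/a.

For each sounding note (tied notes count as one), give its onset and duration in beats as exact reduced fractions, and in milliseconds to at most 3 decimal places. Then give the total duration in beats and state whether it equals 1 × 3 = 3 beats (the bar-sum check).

1) 0.0ms=0b +321.429ms=3/4b
2) 321.429ms=3/4b +321.429ms=3/4b
3) 642.857ms=3/2b +160.714ms=3/8b
4) 803.571ms=15/8b +160.714ms=3/8b
5) 964.286ms=9/4b +321.429ms=3/4b
Σ=3b of 3 (140bpm 3/4) — PASS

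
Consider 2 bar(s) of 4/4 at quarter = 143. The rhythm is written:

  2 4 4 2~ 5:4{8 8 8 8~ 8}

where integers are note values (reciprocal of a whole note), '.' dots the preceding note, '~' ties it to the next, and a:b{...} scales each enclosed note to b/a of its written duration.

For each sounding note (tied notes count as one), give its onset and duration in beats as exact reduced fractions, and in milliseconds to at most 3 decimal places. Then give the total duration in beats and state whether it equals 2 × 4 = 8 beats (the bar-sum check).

1) 0.0ms=0b +839.161ms=2b
2) 839.161ms=2b +419.58ms=1b
3) 1258.741ms=3b +419.58ms=1b
4) 1678.322ms=4b +1006.993ms=12/5b
5) 2685.315ms=32/5b +167.832ms=2/5b
6) 2853.147ms=34/5b +167.832ms=2/5b
7) 3020.979ms=36/5b +335.664ms=4/5b
Σ=8b of 8 (143bpm 4/4) — PASS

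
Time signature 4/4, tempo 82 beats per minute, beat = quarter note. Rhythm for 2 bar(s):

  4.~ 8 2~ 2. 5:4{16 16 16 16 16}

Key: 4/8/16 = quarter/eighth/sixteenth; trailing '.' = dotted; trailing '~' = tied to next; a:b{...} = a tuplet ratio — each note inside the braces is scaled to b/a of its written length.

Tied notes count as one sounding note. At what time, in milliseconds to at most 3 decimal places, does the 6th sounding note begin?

note 6 onset = 38/5b = 5560.976ms

1. 0.0ms @ 0 + 1463.415ms (2)
2. 1463.415ms @ 2 + 3658.537ms (5)
3. 5121.951ms @ 7 + 146.341ms (1/5)
4. 5268.293ms @ 36/5 + 146.341ms (1/5)
5. 5414.634ms @ 37/5 + 146.341ms (1/5)
6. 5560.976ms @ 38/5 + 146.341ms (1/5)
7. 5707.317ms @ 39/5 + 146.341ms (1/5)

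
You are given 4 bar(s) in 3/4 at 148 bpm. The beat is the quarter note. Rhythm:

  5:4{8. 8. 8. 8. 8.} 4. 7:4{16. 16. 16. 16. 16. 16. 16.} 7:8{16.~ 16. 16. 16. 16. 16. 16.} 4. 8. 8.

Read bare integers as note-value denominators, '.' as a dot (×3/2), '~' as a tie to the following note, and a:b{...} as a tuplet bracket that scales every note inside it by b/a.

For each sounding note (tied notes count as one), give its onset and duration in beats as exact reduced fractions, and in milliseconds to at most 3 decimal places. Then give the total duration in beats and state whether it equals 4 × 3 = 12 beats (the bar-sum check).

1) 0.0ms=0b +243.243ms=3/5b
2) 243.243ms=3/5b +243.243ms=3/5b
3) 486.486ms=6/5b +243.243ms=3/5b
4) 729.73ms=9/5b +243.243ms=3/5b
5) 972.973ms=12/5b +243.243ms=3/5b
6) 1216.216ms=3b +608.108ms=3/2b
7) 1824.324ms=9/2b +86.873ms=3/14b
8) 1911.197ms=33/7b +86.873ms=3/14b
9) 1998.069ms=69/14b +86.873ms=3/14b
10) 2084.942ms=36/7b +86.873ms=3/14b
11) 2171.815ms=75/14b +86.873ms=3/14b
12) 2258.687ms=39/7b +86.873ms=3/14b
13) 2345.56ms=81/14b +86.873ms=3/14b
14) 2432.432ms=6b +347.49ms=6/7b
15) 2779.923ms=48/7b +173.745ms=3/7b
16) 2953.668ms=51/7b +173.745ms=3/7b
17) 3127.413ms=54/7b +173.745ms=3/7b
18) 3301.158ms=57/7b +173.745ms=3/7b
19) 3474.903ms=60/7b +173.745ms=3/7b
20) 3648.649ms=9b +608.108ms=3/2b
21) 4256.757ms=21/2b +304.054ms=3/4b
22) 4560.811ms=45/4b +304.054ms=3/4b
Σ=12b of 12 (148bpm 3/4) — PASS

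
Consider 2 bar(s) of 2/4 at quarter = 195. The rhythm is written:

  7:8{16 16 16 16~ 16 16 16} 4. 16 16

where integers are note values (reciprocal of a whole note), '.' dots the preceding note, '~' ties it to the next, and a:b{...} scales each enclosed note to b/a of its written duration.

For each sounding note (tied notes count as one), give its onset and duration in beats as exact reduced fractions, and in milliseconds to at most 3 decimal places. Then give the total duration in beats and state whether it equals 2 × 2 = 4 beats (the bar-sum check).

1) 0.0ms=0b +87.912ms=2/7b
2) 87.912ms=2/7b +87.912ms=2/7b
3) 175.824ms=4/7b +87.912ms=2/7b
4) 263.736ms=6/7b +175.824ms=4/7b
5) 439.56ms=10/7b +87.912ms=2/7b
6) 527.473ms=12/7b +87.912ms=2/7b
7) 615.385ms=2b +461.538ms=3/2b
8) 1076.923ms=7/2b +76.923ms=1/4b
9) 1153.846ms=15/4b +76.923ms=1/4b
Σ=4b of 4 (195bpm 2/4) — PASS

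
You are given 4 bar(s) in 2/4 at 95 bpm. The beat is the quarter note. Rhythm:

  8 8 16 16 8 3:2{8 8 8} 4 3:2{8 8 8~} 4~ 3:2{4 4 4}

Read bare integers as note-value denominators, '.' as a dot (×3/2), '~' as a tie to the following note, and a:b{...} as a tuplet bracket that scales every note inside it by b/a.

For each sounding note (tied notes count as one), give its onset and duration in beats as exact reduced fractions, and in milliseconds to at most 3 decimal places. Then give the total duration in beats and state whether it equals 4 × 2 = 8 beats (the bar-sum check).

1) 0.0ms=0b +315.789ms=1/2b
2) 315.789ms=1/2b +315.789ms=1/2b
3) 631.579ms=1b +157.895ms=1/4b
4) 789.474ms=5/4b +157.895ms=1/4b
5) 947.368ms=3/2b +315.789ms=1/2b
6) 1263.158ms=2b +210.526ms=1/3b
7) 1473.684ms=7/3b +210.526ms=1/3b
8) 1684.211ms=8/3b +210.526ms=1/3b
9) 1894.737ms=3b +631.579ms=1b
10) 2526.316ms=4b +210.526ms=1/3b
11) 2736.842ms=13/3b +210.526ms=1/3b
12) 2947.368ms=14/3b +1263.158ms=2b
13) 4210.526ms=20/3b +421.053ms=2/3b
14) 4631.579ms=22/3b +421.053ms=2/3b
Σ=8b of 8 (95bpm 2/4) — PASS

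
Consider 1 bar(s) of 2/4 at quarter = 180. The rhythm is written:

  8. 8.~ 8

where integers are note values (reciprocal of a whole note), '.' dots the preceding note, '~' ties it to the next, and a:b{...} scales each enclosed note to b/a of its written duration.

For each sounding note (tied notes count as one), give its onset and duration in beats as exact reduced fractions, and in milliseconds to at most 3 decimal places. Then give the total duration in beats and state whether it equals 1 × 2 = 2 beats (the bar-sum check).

1) 0.0ms=0b +250.0ms=3/4b
2) 250.0ms=3/4b +416.667ms=5/4b
Σ=2b of 2 (180bpm 2/4) — PASS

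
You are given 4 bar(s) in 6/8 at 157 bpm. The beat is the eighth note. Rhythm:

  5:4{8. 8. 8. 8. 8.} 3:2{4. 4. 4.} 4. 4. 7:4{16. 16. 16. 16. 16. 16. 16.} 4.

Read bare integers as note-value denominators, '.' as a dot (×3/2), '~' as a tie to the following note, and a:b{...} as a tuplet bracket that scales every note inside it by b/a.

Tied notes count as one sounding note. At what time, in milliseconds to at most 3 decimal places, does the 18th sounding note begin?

1. 0.0ms @ 0 + 458.599ms (6/5)
2. 458.599ms @ 6/5 + 458.599ms (6/5)
3. 917.197ms @ 12/5 + 458.599ms (6/5)
4. 1375.796ms @ 18/5 + 458.599ms (6/5)
5. 1834.395ms @ 24/5 + 458.599ms (6/5)
6. 2292.994ms @ 6 + 764.331ms (2)
7. 3057.325ms @ 8 + 764.331ms (2)
8. 3821.656ms @ 10 + 764.331ms (2)
9. 4585.987ms @ 12 + 1146.497ms (3)
10. 5732.484ms @ 15 + 1146.497ms (3)
11. 6878.981ms @ 18 + 163.785ms (3/7)
12. 7042.766ms @ 129/7 + 163.785ms (3/7)
13. 7206.551ms @ 132/7 + 163.785ms (3/7)
14. 7370.337ms @ 135/7 + 163.785ms (3/7)
15. 7534.122ms @ 138/7 + 163.785ms (3/7)
16. 7697.907ms @ 141/7 + 163.785ms (3/7)
17. 7861.692ms @ 144/7 + 163.785ms (3/7)
18. 8025.478ms @ 21 + 1146.497ms (3)

note 18 onset = 21b = 8025.478ms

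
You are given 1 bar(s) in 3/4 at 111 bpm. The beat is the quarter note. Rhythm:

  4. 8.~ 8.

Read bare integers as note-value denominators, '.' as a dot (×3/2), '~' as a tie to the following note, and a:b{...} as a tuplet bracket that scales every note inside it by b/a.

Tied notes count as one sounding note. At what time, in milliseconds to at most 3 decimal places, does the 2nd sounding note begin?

note 2 onset = 3/2b = 810.811ms

1. 0.0ms @ 0 + 810.811ms (3/2)
2. 810.811ms @ 3/2 + 810.811ms (3/2)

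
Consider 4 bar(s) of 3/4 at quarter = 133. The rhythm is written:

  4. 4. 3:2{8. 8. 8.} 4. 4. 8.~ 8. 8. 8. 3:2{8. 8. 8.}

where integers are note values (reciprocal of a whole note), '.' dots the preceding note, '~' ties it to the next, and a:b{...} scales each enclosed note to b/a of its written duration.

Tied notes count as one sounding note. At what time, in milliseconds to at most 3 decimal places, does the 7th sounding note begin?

1. 0.0ms @ 0 + 676.692ms (3/2)
2. 676.692ms @ 3/2 + 676.692ms (3/2)
3. 1353.383ms @ 3 + 225.564ms (1/2)
4. 1578.947ms @ 7/2 + 225.564ms (1/2)
5. 1804.511ms @ 4 + 225.564ms (1/2)
6. 2030.075ms @ 9/2 + 676.692ms (3/2)
7. 2706.767ms @ 6 + 676.692ms (3/2)
8. 3383.459ms @ 15/2 + 676.692ms (3/2)
9. 4060.15ms @ 9 + 338.346ms (3/4)
10. 4398.496ms @ 39/4 + 338.346ms (3/4)
11. 4736.842ms @ 21/2 + 225.564ms (1/2)
12. 4962.406ms @ 11 + 225.564ms (1/2)
13. 5187.97ms @ 23/2 + 225.564ms (1/2)

note 7 onset = 6b = 2706.767ms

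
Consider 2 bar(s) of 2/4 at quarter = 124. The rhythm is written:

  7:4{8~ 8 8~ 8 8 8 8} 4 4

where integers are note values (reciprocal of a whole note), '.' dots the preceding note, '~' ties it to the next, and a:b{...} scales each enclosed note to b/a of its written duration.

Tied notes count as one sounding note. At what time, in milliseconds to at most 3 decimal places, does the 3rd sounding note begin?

note 3 onset = 8/7b = 552.995ms

1. 0.0ms @ 0 + 276.498ms (4/7)
2. 276.498ms @ 4/7 + 276.498ms (4/7)
3. 552.995ms @ 8/7 + 138.249ms (2/7)
4. 691.244ms @ 10/7 + 138.249ms (2/7)
5. 829.493ms @ 12/7 + 138.249ms (2/7)
6. 967.742ms @ 2 + 483.871ms (1)
7. 1451.613ms @ 3 + 483.871ms (1)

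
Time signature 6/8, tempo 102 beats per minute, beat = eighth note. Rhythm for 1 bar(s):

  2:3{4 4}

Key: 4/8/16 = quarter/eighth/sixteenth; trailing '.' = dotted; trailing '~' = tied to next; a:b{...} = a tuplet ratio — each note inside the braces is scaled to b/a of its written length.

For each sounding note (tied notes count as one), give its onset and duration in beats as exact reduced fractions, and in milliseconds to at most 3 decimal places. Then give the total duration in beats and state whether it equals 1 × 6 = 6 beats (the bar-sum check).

1) 0.0ms=0b +1764.706ms=3b
2) 1764.706ms=3b +1764.706ms=3b
Σ=6b of 6 (102bpm 6/8) — PASS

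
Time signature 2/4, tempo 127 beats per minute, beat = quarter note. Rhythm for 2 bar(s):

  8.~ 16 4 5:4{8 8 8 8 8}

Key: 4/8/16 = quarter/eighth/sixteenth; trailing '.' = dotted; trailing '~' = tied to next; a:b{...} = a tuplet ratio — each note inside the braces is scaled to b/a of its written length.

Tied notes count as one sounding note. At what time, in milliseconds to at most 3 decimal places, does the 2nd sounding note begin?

note 2 onset = 1b = 472.441ms

1. 0.0ms @ 0 + 472.441ms (1)
2. 472.441ms @ 1 + 472.441ms (1)
3. 944.882ms @ 2 + 188.976ms (2/5)
4. 1133.858ms @ 12/5 + 188.976ms (2/5)
5. 1322.835ms @ 14/5 + 188.976ms (2/5)
6. 1511.811ms @ 16/5 + 188.976ms (2/5)
7. 1700.787ms @ 18/5 + 188.976ms (2/5)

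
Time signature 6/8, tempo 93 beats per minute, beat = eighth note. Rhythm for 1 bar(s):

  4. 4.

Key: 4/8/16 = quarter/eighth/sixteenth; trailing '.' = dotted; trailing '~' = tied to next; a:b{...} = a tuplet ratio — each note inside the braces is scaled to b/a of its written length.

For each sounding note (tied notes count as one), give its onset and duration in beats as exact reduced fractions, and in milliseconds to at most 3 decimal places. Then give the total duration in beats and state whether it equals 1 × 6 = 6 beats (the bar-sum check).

1) 0.0ms=0b +1935.484ms=3b
2) 1935.484ms=3b +1935.484ms=3b
Σ=6b of 6 (93bpm 6/8) — PASS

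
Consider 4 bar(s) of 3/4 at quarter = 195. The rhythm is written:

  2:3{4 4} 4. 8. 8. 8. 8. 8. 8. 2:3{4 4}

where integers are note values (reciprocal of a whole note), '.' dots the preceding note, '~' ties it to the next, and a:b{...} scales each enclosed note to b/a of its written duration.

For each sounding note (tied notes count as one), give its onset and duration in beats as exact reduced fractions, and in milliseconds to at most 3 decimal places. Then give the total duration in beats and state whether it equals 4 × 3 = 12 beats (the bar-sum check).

1) 0.0ms=0b +461.538ms=3/2b
2) 461.538ms=3/2b +461.538ms=3/2b
3) 923.077ms=3b +461.538ms=3/2b
4) 1384.615ms=9/2b +230.769ms=3/4b
5) 1615.385ms=21/4b +230.769ms=3/4b
6) 1846.154ms=6b +230.769ms=3/4b
7) 2076.923ms=27/4b +230.769ms=3/4b
8) 2307.692ms=15/2b +230.769ms=3/4b
9) 2538.462ms=33/4b +230.769ms=3/4b
10) 2769.231ms=9b +461.538ms=3/2b
11) 3230.769ms=21/2b +461.538ms=3/2b
Σ=12b of 12 (195bpm 3/4) — PASS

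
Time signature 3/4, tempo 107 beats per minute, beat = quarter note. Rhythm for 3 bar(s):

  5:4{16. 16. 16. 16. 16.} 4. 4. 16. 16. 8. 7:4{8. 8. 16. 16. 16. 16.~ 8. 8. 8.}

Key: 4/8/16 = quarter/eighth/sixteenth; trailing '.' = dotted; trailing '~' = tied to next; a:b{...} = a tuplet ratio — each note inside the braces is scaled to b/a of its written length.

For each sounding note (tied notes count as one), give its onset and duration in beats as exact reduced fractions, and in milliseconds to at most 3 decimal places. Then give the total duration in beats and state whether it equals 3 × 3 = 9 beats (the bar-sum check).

1) 0.0ms=0b +168.224ms=3/10b
2) 168.224ms=3/10b +168.224ms=3/10b
3) 336.449ms=3/5b +168.224ms=3/10b
4) 504.673ms=9/10b +168.224ms=3/10b
5) 672.897ms=6/5b +168.224ms=3/10b
6) 841.121ms=3/2b +841.121ms=3/2b
7) 1682.243ms=3b +841.121ms=3/2b
8) 2523.364ms=9/2b +210.28ms=3/8b
9) 2733.645ms=39/8b +210.28ms=3/8b
10) 2943.925ms=21/4b +420.561ms=3/4b
11) 3364.486ms=6b +240.32ms=3/7b
12) 3604.806ms=45/7b +240.32ms=3/7b
13) 3845.127ms=48/7b +120.16ms=3/14b
14) 3965.287ms=99/14b +120.16ms=3/14b
15) 4085.447ms=51/7b +120.16ms=3/14b
16) 4205.607ms=15/2b +360.481ms=9/14b
17) 4566.088ms=57/7b +240.32ms=3/7b
18) 4806.409ms=60/7b +240.32ms=3/7b
Σ=9b of 9 (107bpm 3/4) — PASS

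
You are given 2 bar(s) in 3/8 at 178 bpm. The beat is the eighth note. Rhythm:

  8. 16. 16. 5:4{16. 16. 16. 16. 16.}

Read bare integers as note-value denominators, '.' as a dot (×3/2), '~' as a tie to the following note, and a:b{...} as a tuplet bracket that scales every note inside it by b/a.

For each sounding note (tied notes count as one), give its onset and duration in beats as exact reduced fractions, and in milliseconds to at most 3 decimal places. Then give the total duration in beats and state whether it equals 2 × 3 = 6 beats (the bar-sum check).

1) 0.0ms=0b +505.618ms=3/2b
2) 505.618ms=3/2b +252.809ms=3/4b
3) 758.427ms=9/4b +252.809ms=3/4b
4) 1011.236ms=3b +202.247ms=3/5b
5) 1213.483ms=18/5b +202.247ms=3/5b
6) 1415.73ms=21/5b +202.247ms=3/5b
7) 1617.978ms=24/5b +202.247ms=3/5b
8) 1820.225ms=27/5b +202.247ms=3/5b
Σ=6b of 6 (178bpm 3/8) — PASS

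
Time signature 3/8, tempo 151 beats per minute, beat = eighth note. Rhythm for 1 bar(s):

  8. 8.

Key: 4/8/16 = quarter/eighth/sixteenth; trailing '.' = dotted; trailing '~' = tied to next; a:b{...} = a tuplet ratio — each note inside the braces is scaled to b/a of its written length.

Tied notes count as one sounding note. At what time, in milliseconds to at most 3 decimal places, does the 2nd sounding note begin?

1. 0.0ms @ 0 + 596.026ms (3/2)
2. 596.026ms @ 3/2 + 596.026ms (3/2)

note 2 onset = 3/2b = 596.026ms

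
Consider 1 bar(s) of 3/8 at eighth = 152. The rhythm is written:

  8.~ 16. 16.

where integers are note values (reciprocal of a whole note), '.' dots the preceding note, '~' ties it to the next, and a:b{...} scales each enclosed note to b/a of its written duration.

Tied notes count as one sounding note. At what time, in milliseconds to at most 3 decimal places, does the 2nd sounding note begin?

1. 0.0ms @ 0 + 888.158ms (9/4)
2. 888.158ms @ 9/4 + 296.053ms (3/4)

note 2 onset = 9/4b = 888.158ms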